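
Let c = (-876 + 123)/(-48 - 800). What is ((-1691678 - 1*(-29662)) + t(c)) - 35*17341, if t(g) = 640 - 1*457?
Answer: -2268768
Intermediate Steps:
c = 753/848 (c = -753/(-848) = -753*(-1/848) = 753/848 ≈ 0.88797)
t(g) = 183 (t(g) = 640 - 457 = 183)
((-1691678 - 1*(-29662)) + t(c)) - 35*17341 = ((-1691678 - 1*(-29662)) + 183) - 35*17341 = ((-1691678 + 29662) + 183) - 606935 = (-1662016 + 183) - 606935 = -1661833 - 606935 = -2268768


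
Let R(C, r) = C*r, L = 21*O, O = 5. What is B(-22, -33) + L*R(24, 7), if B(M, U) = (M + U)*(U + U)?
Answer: 21270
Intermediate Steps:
B(M, U) = 2*U*(M + U) (B(M, U) = (M + U)*(2*U) = 2*U*(M + U))
L = 105 (L = 21*5 = 105)
B(-22, -33) + L*R(24, 7) = 2*(-33)*(-22 - 33) + 105*(24*7) = 2*(-33)*(-55) + 105*168 = 3630 + 17640 = 21270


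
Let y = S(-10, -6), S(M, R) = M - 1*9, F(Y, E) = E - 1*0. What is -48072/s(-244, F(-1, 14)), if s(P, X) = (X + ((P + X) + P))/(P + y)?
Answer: -3160734/115 ≈ -27485.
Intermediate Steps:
F(Y, E) = E (F(Y, E) = E + 0 = E)
S(M, R) = -9 + M (S(M, R) = M - 9 = -9 + M)
y = -19 (y = -9 - 10 = -19)
s(P, X) = (2*P + 2*X)/(-19 + P) (s(P, X) = (X + ((P + X) + P))/(P - 19) = (X + (X + 2*P))/(-19 + P) = (2*P + 2*X)/(-19 + P))
-48072/s(-244, F(-1, 14)) = -48072*(-19 - 244)/(2*(-244 + 14)) = -48072/(2*(-230)/(-263)) = -48072/(2*(-1/263)*(-230)) = -48072/460/263 = -48072*263/460 = -3160734/115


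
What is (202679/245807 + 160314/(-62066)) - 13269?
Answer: -101231052219031/7628128631 ≈ -13271.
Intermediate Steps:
(202679/245807 + 160314/(-62066)) - 13269 = (202679*(1/245807) + 160314*(-1/62066)) - 13269 = (202679/245807 - 80157/31033) - 13269 = -13413414292/7628128631 - 13269 = -101231052219031/7628128631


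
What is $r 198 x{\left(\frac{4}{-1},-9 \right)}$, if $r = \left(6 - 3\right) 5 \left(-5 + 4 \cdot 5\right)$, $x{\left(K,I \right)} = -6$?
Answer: $-267300$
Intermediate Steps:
$r = 225$ ($r = 3 \cdot 5 \left(-5 + 20\right) = 15 \cdot 15 = 225$)
$r 198 x{\left(\frac{4}{-1},-9 \right)} = 225 \cdot 198 \left(-6\right) = 44550 \left(-6\right) = -267300$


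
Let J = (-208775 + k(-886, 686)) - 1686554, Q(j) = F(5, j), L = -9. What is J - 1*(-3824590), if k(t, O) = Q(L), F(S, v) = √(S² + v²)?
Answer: 1929261 + √106 ≈ 1.9293e+6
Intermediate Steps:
Q(j) = √(25 + j²) (Q(j) = √(5² + j²) = √(25 + j²))
k(t, O) = √106 (k(t, O) = √(25 + (-9)²) = √(25 + 81) = √106)
J = -1895329 + √106 (J = (-208775 + √106) - 1686554 = -1895329 + √106 ≈ -1.8953e+6)
J - 1*(-3824590) = (-1895329 + √106) - 1*(-3824590) = (-1895329 + √106) + 3824590 = 1929261 + √106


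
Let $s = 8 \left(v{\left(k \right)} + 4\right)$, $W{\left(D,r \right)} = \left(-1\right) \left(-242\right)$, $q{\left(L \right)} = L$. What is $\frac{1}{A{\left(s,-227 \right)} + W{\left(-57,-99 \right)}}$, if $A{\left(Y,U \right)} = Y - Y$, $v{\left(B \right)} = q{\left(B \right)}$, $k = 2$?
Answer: $\frac{1}{242} \approx 0.0041322$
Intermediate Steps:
$v{\left(B \right)} = B$
$W{\left(D,r \right)} = 242$
$s = 48$ ($s = 8 \left(2 + 4\right) = 8 \cdot 6 = 48$)
$A{\left(Y,U \right)} = 0$
$\frac{1}{A{\left(s,-227 \right)} + W{\left(-57,-99 \right)}} = \frac{1}{0 + 242} = \frac{1}{242}$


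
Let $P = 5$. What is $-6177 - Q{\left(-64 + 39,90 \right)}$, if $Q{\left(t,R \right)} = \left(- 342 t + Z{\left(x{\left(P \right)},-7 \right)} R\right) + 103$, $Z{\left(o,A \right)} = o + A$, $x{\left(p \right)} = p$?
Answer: $-14650$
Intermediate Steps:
$Z{\left(o,A \right)} = A + o$
$Q{\left(t,R \right)} = 103 - 342 t - 2 R$ ($Q{\left(t,R \right)} = \left(- 342 t + \left(-7 + 5\right) R\right) + 103 = \left(- 342 t - 2 R\right) + 103 = 103 - 342 t - 2 R$)
$-6177 - Q{\left(-64 + 39,90 \right)} = -6177 - \left(103 - 342 \left(-64 + 39\right) - 180\right) = -6177 - \left(103 - -8550 - 180\right) = -6177 - \left(103 + 8550 - 180\right) = -6177 - 8473 = -14650$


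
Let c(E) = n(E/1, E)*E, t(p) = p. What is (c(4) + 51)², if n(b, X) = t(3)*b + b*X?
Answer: 26569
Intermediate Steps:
n(b, X) = 3*b + X*b (n(b, X) = 3*b + b*X = 3*b + X*b)
c(E) = E²*(3 + E) (c(E) = ((E/1)*(3 + E))*E = ((E*1)*(3 + E))*E = (E*(3 + E))*E = E²*(3 + E))
(c(4) + 51)² = (4²*(3 + 4) + 51)² = (16*7 + 51)² = (112 + 51)² = 163² = 26569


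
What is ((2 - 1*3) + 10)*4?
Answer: 36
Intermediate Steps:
((2 - 1*3) + 10)*4 = ((2 - 3) + 10)*4 = (-1 + 10)*4 = 9*4 = 36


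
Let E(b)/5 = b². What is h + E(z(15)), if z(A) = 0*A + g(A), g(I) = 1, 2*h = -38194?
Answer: -19092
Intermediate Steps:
h = -19097 (h = (½)*(-38194) = -19097)
z(A) = 1 (z(A) = 0*A + 1 = 0 + 1 = 1)
E(b) = 5*b²
h + E(z(15)) = -19097 + 5*1² = -19097 + 5*1 = -19097 + 5 = -19092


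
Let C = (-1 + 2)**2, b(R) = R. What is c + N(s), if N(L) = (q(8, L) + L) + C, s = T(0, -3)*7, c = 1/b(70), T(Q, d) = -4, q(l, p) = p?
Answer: -3849/70 ≈ -54.986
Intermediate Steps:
c = 1/70 ≈ 0.014286
C = 1 (C = 1**2 = 1)
s = -28 (s = -4*7 = -28)
N(L) = 1 + 2*L (N(L) = (L + L) + 1 = 2*L + 1 = 1 + 2*L)
c + N(s) = 1/70 + (1 + 2*(-28)) = 1/70 + (1 - 56) = 1/70 - 55 = -3849/70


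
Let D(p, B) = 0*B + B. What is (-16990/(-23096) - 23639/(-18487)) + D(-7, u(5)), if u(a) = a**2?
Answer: 823889591/30498268 ≈ 27.014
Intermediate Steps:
D(p, B) = B (D(p, B) = 0 + B = B)
(-16990/(-23096) - 23639/(-18487)) + D(-7, u(5)) = (-16990/(-23096) - 23639/(-18487)) + 5**2 = (-16990*(-1/23096) - 23639*(-1/18487)) + 25 = (8495/11548 + 3377/2641) + 25 = 61432891/30498268 + 25 = 823889591/30498268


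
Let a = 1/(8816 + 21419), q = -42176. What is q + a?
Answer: -1275191359/30235 ≈ -42176.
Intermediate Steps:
a = 1/30235 ≈ 3.3074e-5
q + a = -42176 + 1/30235 = -1275191359/30235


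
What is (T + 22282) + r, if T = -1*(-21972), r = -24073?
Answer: 20181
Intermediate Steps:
T = 21972
(T + 22282) + r = (21972 + 22282) - 24073 = 44254 - 24073 = 20181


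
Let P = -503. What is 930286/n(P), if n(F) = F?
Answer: -930286/503 ≈ -1849.5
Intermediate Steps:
930286/n(P) = 930286/(-503) = 930286*(-1/503) = -930286/503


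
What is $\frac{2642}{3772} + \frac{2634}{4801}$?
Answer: $\frac{11309845}{9054686} \approx 1.2491$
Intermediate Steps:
$\frac{2642}{3772} + \frac{2634}{4801} = 2642 \cdot \frac{1}{3772} + 2634 \cdot \frac{1}{4801} = \frac{1321}{1886} + \frac{2634}{4801} = \frac{11309845}{9054686}$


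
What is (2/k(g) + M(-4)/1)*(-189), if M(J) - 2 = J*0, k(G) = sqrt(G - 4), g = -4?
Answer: -378 + 189*I*sqrt(2)/2 ≈ -378.0 + 133.64*I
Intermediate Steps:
k(G) = sqrt(-4 + G)
M(J) = 2 (M(J) = 2 + J*0 = 2 + 0 = 2)
(2/k(g) + M(-4)/1)*(-189) = (2/(sqrt(-4 - 4)) + 2/1)*(-189) = (2/(sqrt(-8)) + 2*1)*(-189) = (2/((2*I*sqrt(2))) + 2)*(-189) = (2*(-I*sqrt(2)/4) + 2)*(-189) = (-I*sqrt(2)/2 + 2)*(-189) = (2 - I*sqrt(2)/2)*(-189) = -378 + 189*I*sqrt(2)/2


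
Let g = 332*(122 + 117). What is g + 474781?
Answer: 554129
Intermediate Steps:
g = 79348 (g = 332*239 = 79348)
g + 474781 = 79348 + 474781 = 554129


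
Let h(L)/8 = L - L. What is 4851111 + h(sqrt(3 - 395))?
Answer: 4851111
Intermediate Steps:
h(L) = 0 (h(L) = 8*(L - L) = 8*0 = 0)
4851111 + h(sqrt(3 - 395)) = 4851111 + 0 = 4851111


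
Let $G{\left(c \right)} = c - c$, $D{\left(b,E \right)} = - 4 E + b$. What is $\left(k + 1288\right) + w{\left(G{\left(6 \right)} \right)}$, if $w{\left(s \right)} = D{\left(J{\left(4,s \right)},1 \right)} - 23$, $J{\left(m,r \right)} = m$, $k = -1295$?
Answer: $-30$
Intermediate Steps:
$D{\left(b,E \right)} = b - 4 E$
$G{\left(c \right)} = 0$
$w{\left(s \right)} = -23$ ($w{\left(s \right)} = \left(4 - 4\right) - 23 = 0 - 23 = -23$)
$\left(k + 1288\right) + w{\left(G{\left(6 \right)} \right)} = \left(-1295 + 1288\right) - 23 = -7 - 23 = -30$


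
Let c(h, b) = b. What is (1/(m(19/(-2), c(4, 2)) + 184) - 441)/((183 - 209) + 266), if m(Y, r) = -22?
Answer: -71441/38880 ≈ -1.8375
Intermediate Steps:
(1/(m(19/(-2), c(4, 2)) + 184) - 441)/((183 - 209) + 266) = (1/(-22 + 184) - 441)/((183 - 209) + 266) = (1/162 - 441)/(-26 + 266) = (1/162 - 441)/240 = -71441/162*1/240 = -71441/38880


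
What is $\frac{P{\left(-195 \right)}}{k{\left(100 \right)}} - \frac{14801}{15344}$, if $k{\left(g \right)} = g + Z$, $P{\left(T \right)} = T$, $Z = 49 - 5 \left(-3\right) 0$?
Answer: $- \frac{5197429}{2286256} \approx -2.2733$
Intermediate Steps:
$Z = 49$ ($Z = 49 - \left(-15\right) 0 = 49 - 0 = 49 + 0 = 49$)
$k{\left(g \right)} = 49 + g$ ($k{\left(g \right)} = g + 49 = 49 + g$)
$\frac{P{\left(-195 \right)}}{k{\left(100 \right)}} - \frac{14801}{15344} = - \frac{195}{49 + 100} - \frac{14801}{15344} = - \frac{195}{149} - \frac{14801}{15344} = - \frac{5197429}{2286256}$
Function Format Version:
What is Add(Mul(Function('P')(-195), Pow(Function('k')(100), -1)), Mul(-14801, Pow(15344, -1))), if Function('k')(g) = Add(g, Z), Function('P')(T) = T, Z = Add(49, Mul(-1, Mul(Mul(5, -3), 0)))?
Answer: Rational(-5197429, 2286256) ≈ -2.2733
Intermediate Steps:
Z = 49 (Z = Add(49, Mul(-1, Mul(-15, 0))) = Add(49, Mul(-1, 0)) = Add(49, 0) = 49)
Function('k')(g) = Add(49, g) (Function('k')(g) = Add(g, 49) = Add(49, g))
Add(Mul(Function('P')(-195), Pow(Function('k')(100), -1)), Mul(-14801, Pow(15344, -1))) = Add(Mul(-195, Pow(Add(49, 100), -1)), Mul(-14801, Pow(15344, -1))) = Add(Mul(-195, Pow(149, -1)), Mul(-14801, Rational(1, 15344))) = Add(Mul(-195, Rational(1, 149)), Rational(-14801, 15344)) = Add(Rational(-195, 149), Rational(-14801, 15344)) = Rational(-5197429, 2286256)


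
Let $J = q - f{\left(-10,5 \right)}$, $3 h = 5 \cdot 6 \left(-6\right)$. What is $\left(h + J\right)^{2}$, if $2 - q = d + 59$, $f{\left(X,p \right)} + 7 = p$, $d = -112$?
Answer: $9$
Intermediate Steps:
$f{\left(X,p \right)} = -7 + p$
$h = -60$ ($h = \frac{5 \cdot 6 \left(-6\right)}{3} = \frac{30 \left(-6\right)}{3} = \frac{1}{3} \left(-180\right) = -60$)
$q = 55$ ($q = 2 - \left(-112 + 59\right) = 2 - -53 = 2 + 53 = 55$)
$J = 57$ ($J = 55 - \left(-7 + 5\right) = 55 - -2 = 55 + 2 = 57$)
$\left(h + J\right)^{2} = \left(-60 + 57\right)^{2} = \left(-3\right)^{2} = 9$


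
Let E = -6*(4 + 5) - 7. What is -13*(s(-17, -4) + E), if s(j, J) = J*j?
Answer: -91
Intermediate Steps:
E = -61 (E = -6*9 - 7 = -54 - 7 = -61)
-13*(s(-17, -4) + E) = -13*(-4*(-17) - 61) = -13*(68 - 61) = -13*7 = -91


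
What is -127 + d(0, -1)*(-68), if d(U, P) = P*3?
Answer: 77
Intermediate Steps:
d(U, P) = 3*P
-127 + d(0, -1)*(-68) = -127 + (3*(-1))*(-68) = -127 - 3*(-68) = -127 + 204 = 77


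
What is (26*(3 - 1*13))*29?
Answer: -7540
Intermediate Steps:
(26*(3 - 1*13))*29 = (26*(3 - 13))*29 = (26*(-10))*29 = -260*29 = -7540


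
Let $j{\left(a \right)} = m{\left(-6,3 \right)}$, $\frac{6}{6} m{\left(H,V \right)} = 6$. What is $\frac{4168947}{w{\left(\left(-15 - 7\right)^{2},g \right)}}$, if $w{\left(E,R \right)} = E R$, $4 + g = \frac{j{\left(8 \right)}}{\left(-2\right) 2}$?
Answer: $- \frac{4168947}{2662} \approx -1566.1$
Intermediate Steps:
$m{\left(H,V \right)} = 6$
$j{\left(a \right)} = 6$
$g = - \frac{11}{2}$ ($g = -4 + \frac{6}{\left(-2\right) 2} = -4 + \frac{6}{-4} = -4 + 6 \left(- \frac{1}{4}\right) = -4 - \frac{3}{2} = - \frac{11}{2} \approx -5.5$)
$\frac{4168947}{w{\left(\left(-15 - 7\right)^{2},g \right)}} = \frac{4168947}{\left(-15 - 7\right)^{2} \left(- \frac{11}{2}\right)} = \frac{4168947}{\left(-22\right)^{2} \left(- \frac{11}{2}\right)} = \frac{4168947}{484 \left(- \frac{11}{2}\right)} = \frac{4168947}{-2662} = 4168947 \left(- \frac{1}{2662}\right) = - \frac{4168947}{2662}$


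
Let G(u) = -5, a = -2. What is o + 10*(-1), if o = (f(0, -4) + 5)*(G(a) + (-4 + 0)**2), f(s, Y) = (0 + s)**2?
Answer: 45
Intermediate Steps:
f(s, Y) = s**2
o = 55 (o = (0**2 + 5)*(-5 + (-4 + 0)**2) = (0 + 5)*(-5 + (-4)**2) = 5*(-5 + 16) = 5*11 = 55)
o + 10*(-1) = 55 + 10*(-1) = 55 - 10 = 45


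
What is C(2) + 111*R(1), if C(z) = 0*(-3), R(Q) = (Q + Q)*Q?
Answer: 222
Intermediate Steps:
R(Q) = 2*Q² (R(Q) = (2*Q)*Q = 2*Q²)
C(z) = 0
C(2) + 111*R(1) = 0 + 111*(2*1²) = 0 + 111*(2*1) = 0 + 111*2 = 0 + 222 = 222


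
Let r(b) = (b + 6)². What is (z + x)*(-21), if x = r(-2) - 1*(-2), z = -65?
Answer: 987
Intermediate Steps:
r(b) = (6 + b)²
x = 18 (x = (6 - 2)² - 1*(-2) = 4² + 2 = 16 + 2 = 18)
(z + x)*(-21) = (-65 + 18)*(-21) = -47*(-21) = 987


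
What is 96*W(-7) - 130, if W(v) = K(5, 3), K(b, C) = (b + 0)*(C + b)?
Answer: 3710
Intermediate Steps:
K(b, C) = b*(C + b)
W(v) = 40 (W(v) = 5*(3 + 5) = 5*8 = 40)
96*W(-7) - 130 = 96*40 - 130 = 3840 - 130 = 3710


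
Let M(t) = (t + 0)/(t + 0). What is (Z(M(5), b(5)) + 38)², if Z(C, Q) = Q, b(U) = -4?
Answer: 1156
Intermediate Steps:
M(t) = 1 (M(t) = t/t = 1)
(Z(M(5), b(5)) + 38)² = (-4 + 38)² = 34² = 1156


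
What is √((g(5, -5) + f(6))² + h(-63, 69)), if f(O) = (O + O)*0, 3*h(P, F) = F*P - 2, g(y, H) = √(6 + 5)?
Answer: 2*I*√3237/3 ≈ 37.93*I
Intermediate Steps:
g(y, H) = √11
h(P, F) = -⅔ + F*P/3 (h(P, F) = (F*P - 2)/3 = (-2 + F*P)/3 = -⅔ + F*P/3)
f(O) = 0 (f(O) = (2*O)*0 = 0)
√((g(5, -5) + f(6))² + h(-63, 69)) = √((√11 + 0)² + (-⅔ + (⅓)*69*(-63))) = √((√11)² + (-⅔ - 1449)) = √(11 - 4349/3) = √(-4316/3) = 2*I*√3237/3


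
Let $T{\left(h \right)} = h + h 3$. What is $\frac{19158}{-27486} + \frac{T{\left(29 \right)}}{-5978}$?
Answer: $- \frac{9809575}{13692609} \approx -0.71641$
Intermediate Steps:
$T{\left(h \right)} = 4 h$ ($T{\left(h \right)} = h + 3 h = 4 h$)
$\frac{19158}{-27486} + \frac{T{\left(29 \right)}}{-5978} = \frac{19158}{-27486} + \frac{4 \cdot 29}{-5978} = 19158 \left(- \frac{1}{27486}\right) + 116 \left(- \frac{1}{5978}\right) = - \frac{3193}{4581} - \frac{58}{2989} = - \frac{9809575}{13692609}$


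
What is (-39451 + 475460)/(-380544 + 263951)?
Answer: -436009/116593 ≈ -3.7396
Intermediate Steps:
(-39451 + 475460)/(-380544 + 263951) = 436009/(-116593) = 436009*(-1/116593) = -436009/116593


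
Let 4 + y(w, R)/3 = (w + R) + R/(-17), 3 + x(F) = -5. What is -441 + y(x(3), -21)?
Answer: -9117/17 ≈ -536.29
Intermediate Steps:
x(F) = -8 (x(F) = -3 - 5 = -8)
y(w, R) = -12 + 3*w + 48*R/17 (y(w, R) = -12 + 3*((w + R) + R/(-17)) = -12 + 3*((R + w) + R*(-1/17)) = -12 + 3*((R + w) - R/17) = -12 + 3*(w + 16*R/17) = -12 + (3*w + 48*R/17) = -12 + 3*w + 48*R/17)
-441 + y(x(3), -21) = -441 + (-12 + 3*(-8) + (48/17)*(-21)) = -441 + (-12 - 24 - 1008/17) = -441 - 1620/17 = -9117/17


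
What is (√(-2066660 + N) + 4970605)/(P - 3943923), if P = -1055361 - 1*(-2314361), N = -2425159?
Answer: -4970605/2684923 - 3*I*√499091/2684923 ≈ -1.8513 - 0.00078937*I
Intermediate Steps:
P = 1259000 (P = -1055361 + 2314361 = 1259000)
(√(-2066660 + N) + 4970605)/(P - 3943923) = (√(-2066660 - 2425159) + 4970605)/(1259000 - 3943923) = (√(-4491819) + 4970605)/(-2684923) = (3*I*√499091 + 4970605)*(-1/2684923) = (4970605 + 3*I*√499091)*(-1/2684923) = -4970605/2684923 - 3*I*√499091/2684923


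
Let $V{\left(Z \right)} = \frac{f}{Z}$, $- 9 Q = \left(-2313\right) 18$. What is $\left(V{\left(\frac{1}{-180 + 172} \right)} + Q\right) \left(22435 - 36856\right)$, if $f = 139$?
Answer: $-50675394$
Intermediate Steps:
$Q = 4626$ ($Q = - \frac{\left(-2313\right) 18}{9} = \left(- \frac{1}{9}\right) \left(-41634\right) = 4626$)
$V{\left(Z \right)} = \frac{139}{Z}$
$\left(V{\left(\frac{1}{-180 + 172} \right)} + Q\right) \left(22435 - 36856\right) = \left(\frac{139}{\frac{1}{-180 + 172}} + 4626\right) \left(22435 - 36856\right) = \left(\frac{139}{\frac{1}{-8}} + 4626\right) \left(-14421\right) = \left(\frac{139}{- \frac{1}{8}} + 4626\right) \left(-14421\right) = \left(139 \left(-8\right) + 4626\right) \left(-14421\right) = \left(-1112 + 4626\right) \left(-14421\right) = 3514 \left(-14421\right) = -50675394$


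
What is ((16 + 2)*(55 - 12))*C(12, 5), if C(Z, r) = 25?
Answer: 19350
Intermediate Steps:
((16 + 2)*(55 - 12))*C(12, 5) = ((16 + 2)*(55 - 12))*25 = (18*43)*25 = 774*25 = 19350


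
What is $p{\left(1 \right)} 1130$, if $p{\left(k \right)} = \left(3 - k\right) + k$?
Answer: $3390$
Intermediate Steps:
$p{\left(k \right)} = 3$
$p{\left(1 \right)} 1130 = 3 \cdot 1130 = 3390$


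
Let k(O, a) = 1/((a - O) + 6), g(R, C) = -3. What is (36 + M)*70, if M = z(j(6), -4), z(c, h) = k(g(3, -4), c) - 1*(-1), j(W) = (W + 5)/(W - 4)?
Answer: 75250/29 ≈ 2594.8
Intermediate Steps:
k(O, a) = 1/(6 + a - O)
j(W) = (5 + W)/(-4 + W)
z(c, h) = 1 + 1/(9 + c) (z(c, h) = 1/(6 + c - 1*(-3)) - 1*(-1) = 1/(6 + c + 3) + 1 = 1/(9 + c) + 1 = 1 + 1/(9 + c))
M = 31/29 (M = (10 + (5 + 6)/(-4 + 6))/(9 + (5 + 6)/(-4 + 6)) = (10 + 11/2)/(9 + 11/2) = (31/2)/(29/2) = (2/29)*(31/2) = 31/29 ≈ 1.0690)
(36 + M)*70 = (36 + 31/29)*70 = (1075/29)*70 = 75250/29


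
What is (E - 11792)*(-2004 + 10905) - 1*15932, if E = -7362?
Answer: -170505686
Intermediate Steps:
(E - 11792)*(-2004 + 10905) - 1*15932 = (-7362 - 11792)*(-2004 + 10905) - 1*15932 = -19154*8901 - 15932 = -170489754 - 15932 = -170505686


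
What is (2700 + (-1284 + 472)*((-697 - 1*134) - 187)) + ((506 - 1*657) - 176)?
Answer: 828989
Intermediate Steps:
(2700 + (-1284 + 472)*((-697 - 1*134) - 187)) + ((506 - 1*657) - 176) = (2700 - 812*((-697 - 134) - 187)) + ((506 - 657) - 176) = (2700 - 812*(-831 - 187)) + (-151 - 176) = (2700 - 812*(-1018)) - 327 = (2700 + 826616) - 327 = 829316 - 327 = 828989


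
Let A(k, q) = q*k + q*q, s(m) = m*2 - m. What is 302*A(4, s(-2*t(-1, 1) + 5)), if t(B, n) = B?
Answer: 23254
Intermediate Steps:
s(m) = m (s(m) = 2*m - m = m)
A(k, q) = q² + k*q (A(k, q) = k*q + q² = q² + k*q)
302*A(4, s(-2*t(-1, 1) + 5)) = 302*((-2*(-1) + 5)*(4 + (-2*(-1) + 5))) = 302*((2 + 5)*(4 + (2 + 5))) = 302*(7*(4 + 7)) = 302*(7*11) = 302*77 = 23254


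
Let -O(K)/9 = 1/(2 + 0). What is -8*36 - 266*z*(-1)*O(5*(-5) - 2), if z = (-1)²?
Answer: -1485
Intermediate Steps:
z = 1
O(K) = -9/2 (O(K) = -9/(2 + 0) = -9/2)
-8*36 - 266*z*(-1)*O(5*(-5) - 2) = -8*36 - 266*1*(-1)*(-9)/2 = -288 - (-266)*(-9)/2 = -288 - 266*9/2 = -288 - 1197 = -1485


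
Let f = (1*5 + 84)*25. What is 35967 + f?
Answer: 38192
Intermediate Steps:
f = 2225 (f = (5 + 84)*25 = 89*25 = 2225)
35967 + f = 35967 + 2225 = 38192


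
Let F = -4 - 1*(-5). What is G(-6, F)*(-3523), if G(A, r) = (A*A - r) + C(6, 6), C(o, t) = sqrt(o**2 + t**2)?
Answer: -123305 - 21138*sqrt(2) ≈ -1.5320e+5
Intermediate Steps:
F = 1 (F = -4 + 5 = 1)
G(A, r) = A**2 - r + 6*sqrt(2) (G(A, r) = (A*A - r) + sqrt(6**2 + 6**2) = (A**2 - r) + sqrt(36 + 36) = (A**2 - r) + sqrt(72) = (A**2 - r) + 6*sqrt(2) = A**2 - r + 6*sqrt(2))
G(-6, F)*(-3523) = ((-6)**2 - 1*1 + 6*sqrt(2))*(-3523) = (36 - 1 + 6*sqrt(2))*(-3523) = (35 + 6*sqrt(2))*(-3523) = -123305 - 21138*sqrt(2)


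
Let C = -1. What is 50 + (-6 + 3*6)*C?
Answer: 38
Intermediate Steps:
50 + (-6 + 3*6)*C = 50 + (-6 + 3*6)*(-1) = 50 + (-6 + 18)*(-1) = 50 + 12*(-1) = 50 - 12 = 38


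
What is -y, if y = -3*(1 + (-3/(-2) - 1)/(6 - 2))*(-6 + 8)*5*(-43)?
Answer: -5805/4 ≈ -1451.3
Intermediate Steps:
y = 5805/4 (y = -3*(1 + (-3*(-1/2) - 1)/4)*2*5*(-43) = -3*(1 + (3/2 - 1)*(1/4))*2*5*(-43) = -3*(1 + (1/2)*(1/4))*2*5*(-43) = -3*(1 + 1/8)*2*5*(-43) = -3*(9/8)*2*5*(-43) = -27*5/4*(-43) = -3*45/4*(-43) = -135/4*(-43) = 5805/4 ≈ 1451.3)
-y = -1*5805/4 = -5805/4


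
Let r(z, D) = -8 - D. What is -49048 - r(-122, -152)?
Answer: -49192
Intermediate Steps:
-49048 - r(-122, -152) = -49048 - (-8 - 1*(-152)) = -49048 - (-8 + 152) = -49048 - 1*144 = -49048 - 144 = -49192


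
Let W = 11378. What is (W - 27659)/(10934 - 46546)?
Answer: 16281/35612 ≈ 0.45718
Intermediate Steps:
(W - 27659)/(10934 - 46546) = (11378 - 27659)/(10934 - 46546) = -16281/(-35612) = -16281*(-1/35612) = 16281/35612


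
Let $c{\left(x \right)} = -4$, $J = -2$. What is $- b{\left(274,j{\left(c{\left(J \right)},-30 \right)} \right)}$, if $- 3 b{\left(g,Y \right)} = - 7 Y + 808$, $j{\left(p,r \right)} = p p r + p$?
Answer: $\frac{4196}{3} \approx 1398.7$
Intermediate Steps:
$j{\left(p,r \right)} = p + r p^{2}$ ($j{\left(p,r \right)} = p^{2} r + p = r p^{2} + p = p + r p^{2}$)
$b{\left(g,Y \right)} = - \frac{808}{3} + \frac{7 Y}{3}$ ($b{\left(g,Y \right)} = - \frac{- 7 Y + 808}{3} = - \frac{808 - 7 Y}{3} = - \frac{808}{3} + \frac{7 Y}{3}$)
$- b{\left(274,j{\left(c{\left(J \right)},-30 \right)} \right)} = - (- \frac{808}{3} + \frac{7 \left(- 4 \left(1 - -120\right)\right)}{3}) = - (- \frac{808}{3} + \frac{7 \left(- 4 \left(1 + 120\right)\right)}{3}) = - (- \frac{808}{3} + \frac{7 \left(\left(-4\right) 121\right)}{3}) = - (- \frac{808}{3} + \frac{7}{3} \left(-484\right)) = - (- \frac{808}{3} - \frac{3388}{3}) = \left(-1\right) \left(- \frac{4196}{3}\right) = \frac{4196}{3}$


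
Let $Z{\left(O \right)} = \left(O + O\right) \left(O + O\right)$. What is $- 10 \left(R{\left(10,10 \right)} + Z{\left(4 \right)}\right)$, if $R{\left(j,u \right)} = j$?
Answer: $-740$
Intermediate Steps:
$Z{\left(O \right)} = 4 O^{2}$ ($Z{\left(O \right)} = 2 O 2 O = 4 O^{2}$)
$- 10 \left(R{\left(10,10 \right)} + Z{\left(4 \right)}\right) = - 10 \left(10 + 4 \cdot 4^{2}\right) = - 10 \left(10 + 4 \cdot 16\right) = - 10 \left(10 + 64\right) = \left(-10\right) 74 = -740$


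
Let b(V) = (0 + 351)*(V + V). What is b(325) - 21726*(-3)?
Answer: 293328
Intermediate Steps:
b(V) = 702*V (b(V) = 351*(2*V) = 702*V)
b(325) - 21726*(-3) = 702*325 - 21726*(-3) = 228150 + 65178 = 293328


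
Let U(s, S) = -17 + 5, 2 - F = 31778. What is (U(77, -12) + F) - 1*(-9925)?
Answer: -21863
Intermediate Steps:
F = -31776 (F = 2 - 1*31778 = 2 - 31778 = -31776)
U(s, S) = -12
(U(77, -12) + F) - 1*(-9925) = (-12 - 31776) - 1*(-9925) = -31788 + 9925 = -21863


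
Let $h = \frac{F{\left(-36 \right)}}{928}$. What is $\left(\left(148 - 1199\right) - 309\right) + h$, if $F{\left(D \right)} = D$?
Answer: $- \frac{315529}{232} \approx -1360.0$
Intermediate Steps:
$h = - \frac{9}{232}$ ($h = - \frac{36}{928} = \left(-36\right) \frac{1}{928} = - \frac{9}{232} \approx -0.038793$)
$\left(\left(148 - 1199\right) - 309\right) + h = \left(\left(148 - 1199\right) - 309\right) - \frac{9}{232} = \left(-1051 - 309\right) - \frac{9}{232} = -1360 - \frac{9}{232} = - \frac{315529}{232}$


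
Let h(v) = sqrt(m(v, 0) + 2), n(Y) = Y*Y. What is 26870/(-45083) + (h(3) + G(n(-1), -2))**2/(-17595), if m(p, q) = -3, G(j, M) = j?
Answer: -26870/45083 - 2*I/17595 ≈ -0.59601 - 0.00011367*I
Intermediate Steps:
n(Y) = Y**2
h(v) = I (h(v) = sqrt(-3 + 2) = sqrt(-1) = I)
26870/(-45083) + (h(3) + G(n(-1), -2))**2/(-17595) = 26870/(-45083) + (I + (-1)**2)**2/(-17595) = 26870*(-1/45083) + (I + 1)**2*(-1/17595) = -26870/45083 + (1 + I)**2*(-1/17595) = -26870/45083 - (1 + I)**2/17595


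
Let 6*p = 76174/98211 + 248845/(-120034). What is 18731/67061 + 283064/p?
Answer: -1342672933583491210727/1025754754022119 ≈ -1.3090e+6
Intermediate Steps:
p = -15295846379/70731955044 (p = (76174/98211 + 248845/(-120034))/6 = (76174*(1/98211) + 248845*(-1/120034))/6 = (76174/98211 - 248845/120034)/6 = (⅙)*(-15295846379/11788659174) = -15295846379/70731955044 ≈ -0.21625)
18731/67061 + 283064/p = 18731/67061 + 283064/(-15295846379/70731955044) = 18731*(1/67061) + 283064*(-70731955044/15295846379) = 18731/67061 - 20021670122574816/15295846379 = -1342672933583491210727/1025754754022119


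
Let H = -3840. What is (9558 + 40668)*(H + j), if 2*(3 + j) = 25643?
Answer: 450954141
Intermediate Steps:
j = 25637/2 (j = -3 + (½)*25643 = -3 + 25643/2 = 25637/2 ≈ 12819.)
(9558 + 40668)*(H + j) = (9558 + 40668)*(-3840 + 25637/2) = 50226*(17957/2) = 450954141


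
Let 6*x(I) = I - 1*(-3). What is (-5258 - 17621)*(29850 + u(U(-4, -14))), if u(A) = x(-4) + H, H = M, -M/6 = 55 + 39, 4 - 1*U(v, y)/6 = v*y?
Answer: -4020183485/6 ≈ -6.7003e+8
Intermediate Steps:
U(v, y) = 24 - 6*v*y
x(I) = ½ + I/6 (x(I) = (I - 1*(-3))/6 = (I + 3)/6 = (3 + I)/6 = ½ + I/6)
M = -564 (M = -6*(55 + 39) = -6*94 = -564)
H = -564
u(A) = -3385/6 (u(A) = (½ + (⅙)*(-4)) - 564 = (½ - ⅔) - 564 = -⅙ - 564 = -3385/6)
(-5258 - 17621)*(29850 + u(U(-4, -14))) = (-5258 - 17621)*(29850 - 3385/6) = -22879*175715/6 = -4020183485/6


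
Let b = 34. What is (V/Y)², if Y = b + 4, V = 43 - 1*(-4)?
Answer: 2209/1444 ≈ 1.5298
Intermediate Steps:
V = 47 (V = 43 + 4 = 47)
Y = 38 (Y = 34 + 4 = 38)
(V/Y)² = (47/38)² = 2209/1444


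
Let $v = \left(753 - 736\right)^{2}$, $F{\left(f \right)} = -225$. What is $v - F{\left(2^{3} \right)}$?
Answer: $514$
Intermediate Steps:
$v = 289$ ($v = 17^{2} = 289$)
$v - F{\left(2^{3} \right)} = 289 - -225 = 289 + 225 = 514$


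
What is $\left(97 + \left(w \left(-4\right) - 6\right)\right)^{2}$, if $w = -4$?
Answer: $11449$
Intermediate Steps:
$\left(97 + \left(w \left(-4\right) - 6\right)\right)^{2} = \left(97 - -10\right)^{2} = \left(97 + \left(16 - 6\right)\right)^{2} = \left(97 + 10\right)^{2} = 107^{2} = 11449$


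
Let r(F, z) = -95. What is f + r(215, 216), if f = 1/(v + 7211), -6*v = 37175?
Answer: -578639/6091 ≈ -94.999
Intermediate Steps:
v = -37175/6 (v = -1/6*37175 = -37175/6 ≈ -6195.8)
f = 6/6091 (f = 1/(-37175/6 + 7211) = 1/(6091/6) = 6/6091 ≈ 0.00098506)
f + r(215, 216) = 6/6091 - 95 = -578639/6091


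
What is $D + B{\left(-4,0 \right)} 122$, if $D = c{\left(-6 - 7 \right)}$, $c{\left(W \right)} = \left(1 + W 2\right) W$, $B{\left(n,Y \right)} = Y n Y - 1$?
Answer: $203$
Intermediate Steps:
$B{\left(n,Y \right)} = -1 + n Y^{2}$ ($B{\left(n,Y \right)} = n Y^{2} - 1 = -1 + n Y^{2}$)
$c{\left(W \right)} = W \left(1 + 2 W\right)$ ($c{\left(W \right)} = \left(1 + 2 W\right) W = W \left(1 + 2 W\right)$)
$D = 325$ ($D = \left(-6 - 7\right) \left(1 + 2 \left(-6 - 7\right)\right) = - 13 \left(1 + 2 \left(-13\right)\right) = - 13 \left(1 - 26\right) = \left(-13\right) \left(-25\right) = 325$)
$D + B{\left(-4,0 \right)} 122 = 325 + \left(-1 - 4 \cdot 0^{2}\right) 122 = 325 + \left(-1 - 0\right) 122 = 325 + \left(-1 + 0\right) 122 = 325 - 122 = 203$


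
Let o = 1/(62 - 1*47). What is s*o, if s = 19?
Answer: 19/15 ≈ 1.2667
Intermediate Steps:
o = 1/15 (o = 1/(62 - 47) = 1/15 ≈ 0.066667)
s*o = 19*(1/15) = 19/15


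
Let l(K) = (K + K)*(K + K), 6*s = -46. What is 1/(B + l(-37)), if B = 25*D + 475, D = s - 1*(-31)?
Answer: 3/19603 ≈ 0.00015304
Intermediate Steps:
s = -23/3 (s = (⅙)*(-46) = -23/3 ≈ -7.6667)
l(K) = 4*K² (l(K) = (2*K)*(2*K) = 4*K²)
D = 70/3 (D = -23/3 - 1*(-31) = -23/3 + 31 = 70/3 ≈ 23.333)
B = 3175/3 (B = 25*(70/3) + 475 = 1750/3 + 475 = 3175/3 ≈ 1058.3)
1/(B + l(-37)) = 1/(3175/3 + 4*(-37)²) = 1/(3175/3 + 4*1369) = 1/(3175/3 + 5476) = 1/(19603/3) = 3/19603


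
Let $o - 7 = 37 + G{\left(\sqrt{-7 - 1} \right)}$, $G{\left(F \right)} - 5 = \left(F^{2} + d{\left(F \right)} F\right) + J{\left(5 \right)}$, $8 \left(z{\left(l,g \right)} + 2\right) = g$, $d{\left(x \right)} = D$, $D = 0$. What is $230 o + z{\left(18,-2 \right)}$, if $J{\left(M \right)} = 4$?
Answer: $\frac{41391}{4} \approx 10348.0$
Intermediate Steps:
$d{\left(x \right)} = 0$
$z{\left(l,g \right)} = -2 + \frac{g}{8}$
$G{\left(F \right)} = 9 + F^{2}$ ($G{\left(F \right)} = 5 + \left(\left(F^{2} + 0 F\right) + 4\right) = 5 + \left(\left(F^{2} + 0\right) + 4\right) = 5 + \left(F^{2} + 4\right) = 5 + \left(4 + F^{2}\right) = 9 + F^{2}$)
$o = 45$ ($o = 7 + \left(37 + \left(9 + \left(\sqrt{-7 - 1}\right)^{2}\right)\right) = 7 + \left(37 + \left(9 + \left(\sqrt{-8}\right)^{2}\right)\right) = 7 + \left(37 + \left(9 + \left(2 i \sqrt{2}\right)^{2}\right)\right) = 7 + \left(37 + \left(9 - 8\right)\right) = 7 + \left(37 + 1\right) = 7 + 38 = 45$)
$230 o + z{\left(18,-2 \right)} = 230 \cdot 45 + \left(-2 + \frac{1}{8} \left(-2\right)\right) = 10350 - \frac{9}{4} = \frac{41391}{4}$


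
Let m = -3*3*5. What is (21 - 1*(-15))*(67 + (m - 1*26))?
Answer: -144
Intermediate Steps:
m = -45 (m = -9*5 = -45)
(21 - 1*(-15))*(67 + (m - 1*26)) = (21 - 1*(-15))*(67 + (-45 - 1*26)) = (21 + 15)*(67 + (-45 - 26)) = 36*(67 - 71) = 36*(-4) = -144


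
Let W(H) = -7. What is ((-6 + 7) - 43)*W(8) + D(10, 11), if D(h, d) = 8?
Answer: 302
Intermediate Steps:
((-6 + 7) - 43)*W(8) + D(10, 11) = ((-6 + 7) - 43)*(-7) + 8 = (1 - 43)*(-7) + 8 = -42*(-7) + 8 = 294 + 8 = 302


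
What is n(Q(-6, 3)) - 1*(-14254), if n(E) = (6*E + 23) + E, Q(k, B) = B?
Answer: 14298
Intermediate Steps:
n(E) = 23 + 7*E (n(E) = (23 + 6*E) + E = 23 + 7*E)
n(Q(-6, 3)) - 1*(-14254) = (23 + 7*3) - 1*(-14254) = (23 + 21) + 14254 = 44 + 14254 = 14298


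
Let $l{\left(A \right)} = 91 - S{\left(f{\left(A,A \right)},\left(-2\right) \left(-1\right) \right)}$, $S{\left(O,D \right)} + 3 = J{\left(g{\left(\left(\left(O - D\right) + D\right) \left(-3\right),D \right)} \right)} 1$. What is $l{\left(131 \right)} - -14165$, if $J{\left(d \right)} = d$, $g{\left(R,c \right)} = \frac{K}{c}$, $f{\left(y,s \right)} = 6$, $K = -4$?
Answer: $14261$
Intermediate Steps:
$g{\left(R,c \right)} = - \frac{4}{c}$
$S{\left(O,D \right)} = -3 - \frac{4}{D}$ ($S{\left(O,D \right)} = -3 + - \frac{4}{D} 1 = -3 - \frac{4}{D}$)
$l{\left(A \right)} = 96$ ($l{\left(A \right)} = 91 - \left(-3 - \frac{4}{\left(-2\right) \left(-1\right)}\right) = 91 - \left(-3 - \frac{4}{2}\right) = 91 - \left(-3 - 2\right) = 91 - -5 = 91 + 5 = 96$)
$l{\left(131 \right)} - -14165 = 96 - -14165 = 96 + 14165 = 14261$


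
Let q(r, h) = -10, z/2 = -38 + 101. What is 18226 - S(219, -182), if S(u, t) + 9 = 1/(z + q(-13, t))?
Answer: 2115259/116 ≈ 18235.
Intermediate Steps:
z = 126 (z = 2*(-38 + 101) = 2*63 = 126)
S(u, t) = -1043/116 (S(u, t) = -9 + 1/(126 - 10) = -9 + 1/116 = -1043/116)
18226 - S(219, -182) = 18226 - 1*(-1043/116) = 18226 + 1043/116 = 2115259/116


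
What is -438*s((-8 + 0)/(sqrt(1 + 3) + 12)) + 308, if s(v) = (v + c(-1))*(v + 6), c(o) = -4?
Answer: 547700/49 ≈ 11178.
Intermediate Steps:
s(v) = (-4 + v)*(6 + v) (s(v) = (v - 4)*(v + 6) = (-4 + v)*(6 + v))
-438*s((-8 + 0)/(sqrt(1 + 3) + 12)) + 308 = -438*(-24 + ((-8 + 0)/(sqrt(1 + 3) + 12))**2 + 2*((-8 + 0)/(sqrt(1 + 3) + 12))) + 308 = -438*(-24 + (-8/(sqrt(4) + 12))**2 + 2*(-8/(sqrt(4) + 12))) + 308 = -438*(-24 + (-8/(2 + 12))**2 + 2*(-8/(2 + 12))) + 308 = -438*(-24 + (-8/14)**2 + 2*(-8/14)) + 308 = -438*(-24 + (-8*1/14)**2 + 2*(-8*1/14)) + 308 = -438*(-24 + (-4/7)**2 + 2*(-4/7)) + 308 = -438*(-24 + 16/49 - 8/7) + 308 = -438*(-1216/49) + 308 = 532608/49 + 308 = 547700/49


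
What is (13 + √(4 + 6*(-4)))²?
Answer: 149 + 52*I*√5 ≈ 149.0 + 116.28*I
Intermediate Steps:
(13 + √(4 + 6*(-4)))² = (13 + √(4 - 24))² = (13 + √(-20))² = (13 + 2*I*√5)²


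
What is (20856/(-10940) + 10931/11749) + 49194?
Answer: 1580744773909/32133515 ≈ 49193.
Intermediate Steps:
(20856/(-10940) + 10931/11749) + 49194 = (20856*(-1/10940) + 10931*(1/11749)) + 49194 = (-5214/2735 + 10931/11749) + 49194 = -31363001/32133515 + 49194 = 1580744773909/32133515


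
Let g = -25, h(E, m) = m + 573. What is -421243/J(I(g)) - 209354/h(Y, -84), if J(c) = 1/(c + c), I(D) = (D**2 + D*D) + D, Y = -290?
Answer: -504670385504/489 ≈ -1.0320e+9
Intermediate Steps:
h(E, m) = 573 + m
I(D) = D + 2*D**2 (I(D) = (D**2 + D**2) + D = 2*D**2 + D = D + 2*D**2)
J(c) = 1/(2*c)
-421243/J(I(g)) - 209354/h(Y, -84) = -421243/(1/(2*((-25*(1 + 2*(-25)))))) - 209354/(573 - 84) = -421243/(1/(2*((-25*(1 - 50))))) - 209354/489 = -421243/(1/(2*((-25*(-49))))) - 209354*1/489 = -421243/((1/2)/1225) - 209354/489 = -421243/((1/2)*(1/1225)) - 209354/489 = -421243/1/2450 - 209354/489 = -421243*2450 - 209354/489 = -1032045350 - 209354/489 = -504670385504/489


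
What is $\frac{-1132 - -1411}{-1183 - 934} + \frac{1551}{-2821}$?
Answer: $- \frac{4070526}{5972057} \approx -0.68159$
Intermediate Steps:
$\frac{-1132 - -1411}{-1183 - 934} + \frac{1551}{-2821} = \frac{-1132 + 1411}{-2117} + 1551 \left(- \frac{1}{2821}\right) = 279 \left(- \frac{1}{2117}\right) - \frac{1551}{2821} = - \frac{279}{2117} - \frac{1551}{2821} = - \frac{4070526}{5972057}$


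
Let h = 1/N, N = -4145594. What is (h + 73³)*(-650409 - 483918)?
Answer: -1829336572642936719/4145594 ≈ -4.4127e+11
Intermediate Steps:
h = -1/4145594 (h = 1/(-4145594) = -1/4145594 ≈ -2.4122e-7)
(h + 73³)*(-650409 - 483918) = (-1/4145594 + 73³)*(-650409 - 483918) = (-1/4145594 + 389017)*(-1134327) = (1612706541097/4145594)*(-1134327) = -1829336572642936719/4145594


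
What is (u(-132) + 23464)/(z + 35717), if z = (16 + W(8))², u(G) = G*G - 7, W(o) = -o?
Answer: 13627/11927 ≈ 1.1425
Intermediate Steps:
u(G) = -7 + G² (u(G) = G² - 7 = -7 + G²)
z = 64 (z = (16 - 1*8)² = (16 - 8)² = 8² = 64)
(u(-132) + 23464)/(z + 35717) = ((-7 + (-132)²) + 23464)/(64 + 35717) = ((-7 + 17424) + 23464)/35781 = (17417 + 23464)*(1/35781) = 40881*(1/35781) = 13627/11927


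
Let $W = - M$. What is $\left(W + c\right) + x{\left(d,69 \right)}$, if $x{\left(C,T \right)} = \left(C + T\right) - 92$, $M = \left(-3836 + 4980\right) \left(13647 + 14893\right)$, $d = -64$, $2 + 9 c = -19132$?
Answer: $-32651973$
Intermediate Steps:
$c = -2126$ ($c = - \frac{2}{9} + \frac{1}{9} \left(-19132\right) = - \frac{2}{9} - \frac{19132}{9} = -2126$)
$M = 32649760$ ($M = 1144 \cdot 28540 = 32649760$)
$x{\left(C,T \right)} = -92 + C + T$
$W = -32649760$ ($W = \left(-1\right) 32649760 = -32649760$)
$\left(W + c\right) + x{\left(d,69 \right)} = \left(-32649760 - 2126\right) - 87 = -32651886 - 87 = -32651973$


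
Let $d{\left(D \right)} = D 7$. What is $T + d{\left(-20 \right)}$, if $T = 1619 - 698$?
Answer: $781$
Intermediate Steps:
$d{\left(D \right)} = 7 D$
$T = 921$
$T + d{\left(-20 \right)} = 921 + 7 \left(-20\right) = 921 - 140 = 781$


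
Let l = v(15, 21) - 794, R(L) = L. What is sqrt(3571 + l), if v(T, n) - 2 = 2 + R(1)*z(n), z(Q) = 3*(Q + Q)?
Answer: 3*sqrt(323) ≈ 53.917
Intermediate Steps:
z(Q) = 6*Q (z(Q) = 3*(2*Q) = 6*Q)
v(T, n) = 4 + 6*n (v(T, n) = 2 + (2 + 1*(6*n)) = 2 + (2 + 6*n) = 4 + 6*n)
l = -664 (l = (4 + 6*21) - 794 = (4 + 126) - 794 = 130 - 794 = -664)
sqrt(3571 + l) = sqrt(3571 - 664) = sqrt(2907) = 3*sqrt(323)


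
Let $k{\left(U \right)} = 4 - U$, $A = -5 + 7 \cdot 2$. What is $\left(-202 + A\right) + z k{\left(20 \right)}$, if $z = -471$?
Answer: $7343$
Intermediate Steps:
$A = 9$ ($A = -5 + 14 = 9$)
$\left(-202 + A\right) + z k{\left(20 \right)} = \left(-202 + 9\right) - 471 \left(4 - 20\right) = -193 - 471 \left(4 - 20\right) = -193 - -7536 = -193 + 7536 = 7343$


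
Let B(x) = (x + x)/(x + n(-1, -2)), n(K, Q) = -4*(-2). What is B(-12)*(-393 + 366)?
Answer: -162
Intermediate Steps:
n(K, Q) = 8
B(x) = 2*x/(8 + x) (B(x) = (x + x)/(x + 8) = (2*x)/(8 + x) = 2*x/(8 + x))
B(-12)*(-393 + 366) = (2*(-12)/(8 - 12))*(-393 + 366) = (2*(-12)/(-4))*(-27) = (2*(-12)*(-1/4))*(-27) = 6*(-27) = -162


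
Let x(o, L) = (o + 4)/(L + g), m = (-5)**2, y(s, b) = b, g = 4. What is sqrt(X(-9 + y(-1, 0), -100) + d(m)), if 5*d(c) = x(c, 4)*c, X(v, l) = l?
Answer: I*sqrt(1310)/4 ≈ 9.0485*I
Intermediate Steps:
m = 25
x(o, L) = (4 + o)/(4 + L) (x(o, L) = (o + 4)/(L + 4) = (4 + o)/(4 + L))
d(c) = c*(1/2 + c/8)/5 (d(c) = (((4 + c)/(4 + 4))*c)/5 = (((4 + c)/8)*c)/5 = ((1/2 + c/8)*c)/5 = (c*(1/2 + c/8))/5 = c*(1/2 + c/8)/5)
sqrt(X(-9 + y(-1, 0), -100) + d(m)) = sqrt(-100 + (1/40)*25*(4 + 25)) = sqrt(-100 + (1/40)*25*29) = sqrt(-100 + 145/8) = sqrt(-655/8) = I*sqrt(1310)/4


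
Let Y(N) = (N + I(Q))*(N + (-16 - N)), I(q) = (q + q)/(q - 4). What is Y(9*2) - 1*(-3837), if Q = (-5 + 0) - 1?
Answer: 17649/5 ≈ 3529.8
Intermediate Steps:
Q = -6 (Q = -5 - 1 = -6)
I(q) = 2*q/(-4 + q) (I(q) = (2*q)/(-4 + q) = 2*q/(-4 + q))
Y(N) = -96/5 - 16*N (Y(N) = (N + 2*(-6)/(-4 - 6))*(N + (-16 - N)) = (N + 2*(-6)/(-10))*(-16) = (N + 2*(-6)*(-⅒))*(-16) = (N + 6/5)*(-16) = (6/5 + N)*(-16) = -96/5 - 16*N)
Y(9*2) - 1*(-3837) = (-96/5 - 144*2) - 1*(-3837) = (-96/5 - 16*18) + 3837 = (-96/5 - 288) + 3837 = -1536/5 + 3837 = 17649/5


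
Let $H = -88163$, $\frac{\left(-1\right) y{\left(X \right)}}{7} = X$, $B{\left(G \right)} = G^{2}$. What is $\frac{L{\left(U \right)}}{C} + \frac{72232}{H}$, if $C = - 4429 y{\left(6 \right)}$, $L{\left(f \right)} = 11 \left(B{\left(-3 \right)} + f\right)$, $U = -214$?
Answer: $- \frac{13635259741}{16399904934} \approx -0.83142$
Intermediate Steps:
$y{\left(X \right)} = - 7 X$
$L{\left(f \right)} = 99 + 11 f$ ($L{\left(f \right)} = 11 \left(\left(-3\right)^{2} + f\right) = 11 \left(9 + f\right) = 99 + 11 f$)
$C = 186018$ ($C = - 4429 \left(\left(-7\right) 6\right) = \left(-4429\right) \left(-42\right) = 186018$)
$\frac{L{\left(U \right)}}{C} + \frac{72232}{H} = \frac{99 + 11 \left(-214\right)}{186018} + \frac{72232}{-88163} = \left(99 - 2354\right) \frac{1}{186018} + 72232 \left(- \frac{1}{88163}\right) = \left(-2255\right) \frac{1}{186018} - \frac{72232}{88163} = - \frac{2255}{186018} - \frac{72232}{88163} = - \frac{13635259741}{16399904934}$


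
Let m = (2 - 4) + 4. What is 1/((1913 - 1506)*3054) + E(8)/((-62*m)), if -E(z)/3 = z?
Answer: 7457899/38532318 ≈ 0.19355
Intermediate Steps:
m = 2 (m = -2 + 4 = 2)
E(z) = -3*z
1/((1913 - 1506)*3054) + E(8)/((-62*m)) = 1/((1913 - 1506)*3054) + (-3*8)/((-62*2)) = (1/3054)/407 - 24/(-124) = (1/407)*(1/3054) - 24*(-1/124) = 1/1242978 + 6/31 = 7457899/38532318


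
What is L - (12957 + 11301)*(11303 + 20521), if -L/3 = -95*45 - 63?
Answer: -771973578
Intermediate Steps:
L = 13014 (L = -3*(-95*45 - 63) = -3*(-4275 - 63) = -3*(-4338) = 13014)
L - (12957 + 11301)*(11303 + 20521) = 13014 - (12957 + 11301)*(11303 + 20521) = 13014 - 24258*31824 = 13014 - 1*771986592 = 13014 - 771986592 = -771973578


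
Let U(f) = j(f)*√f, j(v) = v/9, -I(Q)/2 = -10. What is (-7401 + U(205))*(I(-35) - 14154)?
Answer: 104605734 - 2897470*√205/9 ≈ 9.9996e+7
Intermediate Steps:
I(Q) = 20 (I(Q) = -2*(-10) = 20)
j(v) = v/9 (j(v) = v*(⅑) = v/9)
U(f) = f^(3/2)/9 (U(f) = (f/9)*√f = f^(3/2)/9)
(-7401 + U(205))*(I(-35) - 14154) = (-7401 + 205^(3/2)/9)*(20 - 14154) = (-7401 + (205*√205)/9)*(-14134) = (-7401 + 205*√205/9)*(-14134) = 104605734 - 2897470*√205/9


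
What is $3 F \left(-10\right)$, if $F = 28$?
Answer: $-840$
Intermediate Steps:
$3 F \left(-10\right) = 3 \cdot 28 \left(-10\right) = 84 \left(-10\right) = -840$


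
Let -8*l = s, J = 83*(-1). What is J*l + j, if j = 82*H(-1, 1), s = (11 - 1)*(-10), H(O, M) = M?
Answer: -1911/2 ≈ -955.50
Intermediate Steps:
J = -83
s = -100 (s = 10*(-10) = -100)
l = 25/2 (l = -1/8*(-100) = 25/2 ≈ 12.500)
j = 82 (j = 82*1 = 82)
J*l + j = -83*25/2 + 82 = -2075/2 + 82 = -1911/2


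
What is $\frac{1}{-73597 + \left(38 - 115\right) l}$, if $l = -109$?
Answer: $- \frac{1}{65204} \approx -1.5336 \cdot 10^{-5}$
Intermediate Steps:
$\frac{1}{-73597 + \left(38 - 115\right) l} = \frac{1}{-73597 + \left(38 - 115\right) \left(-109\right)} = \frac{1}{-73597 - -8393} = \frac{1}{-73597 + 8393} = \frac{1}{-65204} = - \frac{1}{65204}$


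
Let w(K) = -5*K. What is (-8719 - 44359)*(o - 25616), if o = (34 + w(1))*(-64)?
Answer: 1458158816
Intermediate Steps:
o = -1856 (o = (34 - 5*1)*(-64) = (34 - 5)*(-64) = 29*(-64) = -1856)
(-8719 - 44359)*(o - 25616) = (-8719 - 44359)*(-1856 - 25616) = -53078*(-27472) = 1458158816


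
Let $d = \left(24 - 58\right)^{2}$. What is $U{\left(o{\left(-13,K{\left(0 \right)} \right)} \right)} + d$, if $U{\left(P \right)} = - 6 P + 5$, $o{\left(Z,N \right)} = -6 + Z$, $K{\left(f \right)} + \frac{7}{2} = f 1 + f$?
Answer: $1275$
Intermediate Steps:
$K{\left(f \right)} = - \frac{7}{2} + 2 f$ ($K{\left(f \right)} = - \frac{7}{2} + \left(f 1 + f\right) = - \frac{7}{2} + \left(f + f\right) = - \frac{7}{2} + 2 f$)
$d = 1156$ ($d = \left(-34\right)^{2} = 1156$)
$U{\left(P \right)} = 5 - 6 P$
$U{\left(o{\left(-13,K{\left(0 \right)} \right)} \right)} + d = \left(5 - 6 \left(-6 - 13\right)\right) + 1156 = \left(5 - -114\right) + 1156 = \left(5 + 114\right) + 1156 = 119 + 1156 = 1275$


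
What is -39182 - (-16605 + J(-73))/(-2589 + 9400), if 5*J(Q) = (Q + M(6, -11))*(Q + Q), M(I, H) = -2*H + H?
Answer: -1334269037/34055 ≈ -39180.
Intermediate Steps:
M(I, H) = -H
J(Q) = 2*Q*(11 + Q)/5 (J(Q) = ((Q - 1*(-11))*(Q + Q))/5 = ((Q + 11)*(2*Q))/5 = ((11 + Q)*(2*Q))/5 = (2*Q*(11 + Q))/5 = 2*Q*(11 + Q)/5)
-39182 - (-16605 + J(-73))/(-2589 + 9400) = -39182 - (-16605 + (⅖)*(-73)*(11 - 73))/(-2589 + 9400) = -39182 - (-16605 + (⅖)*(-73)*(-62))/6811 = -39182 - (-16605 + 9052/5)/6811 = -39182 - (-73973)/(5*6811) = -39182 - 1*(-73973/34055) = -39182 + 73973/34055 = -1334269037/34055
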